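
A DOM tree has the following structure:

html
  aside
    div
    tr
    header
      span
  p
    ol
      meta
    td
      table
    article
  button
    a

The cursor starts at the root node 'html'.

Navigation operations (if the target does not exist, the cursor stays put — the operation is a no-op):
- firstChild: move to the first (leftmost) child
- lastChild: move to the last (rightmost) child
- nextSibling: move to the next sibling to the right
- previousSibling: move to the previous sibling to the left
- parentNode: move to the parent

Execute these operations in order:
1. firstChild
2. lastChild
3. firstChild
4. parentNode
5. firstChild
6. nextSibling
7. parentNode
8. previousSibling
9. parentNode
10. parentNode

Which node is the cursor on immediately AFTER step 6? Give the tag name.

Answer: span

Derivation:
After 1 (firstChild): aside
After 2 (lastChild): header
After 3 (firstChild): span
After 4 (parentNode): header
After 5 (firstChild): span
After 6 (nextSibling): span (no-op, stayed)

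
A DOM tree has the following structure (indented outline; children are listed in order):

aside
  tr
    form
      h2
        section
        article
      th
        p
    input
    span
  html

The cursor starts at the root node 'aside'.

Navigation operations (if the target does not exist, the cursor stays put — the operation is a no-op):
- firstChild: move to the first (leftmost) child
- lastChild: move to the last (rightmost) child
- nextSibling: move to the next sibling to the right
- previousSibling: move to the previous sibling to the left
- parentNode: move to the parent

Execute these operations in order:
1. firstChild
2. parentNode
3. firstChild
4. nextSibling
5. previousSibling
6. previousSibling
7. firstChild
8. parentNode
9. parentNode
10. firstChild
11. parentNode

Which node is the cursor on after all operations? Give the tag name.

Answer: aside

Derivation:
After 1 (firstChild): tr
After 2 (parentNode): aside
After 3 (firstChild): tr
After 4 (nextSibling): html
After 5 (previousSibling): tr
After 6 (previousSibling): tr (no-op, stayed)
After 7 (firstChild): form
After 8 (parentNode): tr
After 9 (parentNode): aside
After 10 (firstChild): tr
After 11 (parentNode): aside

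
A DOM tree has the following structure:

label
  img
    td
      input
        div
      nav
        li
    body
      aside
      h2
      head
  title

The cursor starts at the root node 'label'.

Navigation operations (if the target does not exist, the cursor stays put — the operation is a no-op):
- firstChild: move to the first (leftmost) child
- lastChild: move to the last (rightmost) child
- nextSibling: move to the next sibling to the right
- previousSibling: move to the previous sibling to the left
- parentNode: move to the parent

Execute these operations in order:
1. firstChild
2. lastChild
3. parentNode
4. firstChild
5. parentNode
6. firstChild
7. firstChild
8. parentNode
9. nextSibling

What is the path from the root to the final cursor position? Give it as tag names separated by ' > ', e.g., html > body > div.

Answer: label > img > body

Derivation:
After 1 (firstChild): img
After 2 (lastChild): body
After 3 (parentNode): img
After 4 (firstChild): td
After 5 (parentNode): img
After 6 (firstChild): td
After 7 (firstChild): input
After 8 (parentNode): td
After 9 (nextSibling): body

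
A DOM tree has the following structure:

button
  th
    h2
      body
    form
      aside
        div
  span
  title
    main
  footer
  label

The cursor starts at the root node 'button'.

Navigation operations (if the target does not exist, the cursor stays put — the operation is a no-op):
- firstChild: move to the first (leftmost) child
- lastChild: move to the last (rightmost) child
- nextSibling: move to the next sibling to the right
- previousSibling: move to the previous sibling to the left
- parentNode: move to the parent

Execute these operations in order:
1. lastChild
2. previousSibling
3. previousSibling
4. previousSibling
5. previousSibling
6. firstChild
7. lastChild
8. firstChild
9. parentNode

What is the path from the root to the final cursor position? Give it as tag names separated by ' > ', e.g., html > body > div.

Answer: button > th > h2

Derivation:
After 1 (lastChild): label
After 2 (previousSibling): footer
After 3 (previousSibling): title
After 4 (previousSibling): span
After 5 (previousSibling): th
After 6 (firstChild): h2
After 7 (lastChild): body
After 8 (firstChild): body (no-op, stayed)
After 9 (parentNode): h2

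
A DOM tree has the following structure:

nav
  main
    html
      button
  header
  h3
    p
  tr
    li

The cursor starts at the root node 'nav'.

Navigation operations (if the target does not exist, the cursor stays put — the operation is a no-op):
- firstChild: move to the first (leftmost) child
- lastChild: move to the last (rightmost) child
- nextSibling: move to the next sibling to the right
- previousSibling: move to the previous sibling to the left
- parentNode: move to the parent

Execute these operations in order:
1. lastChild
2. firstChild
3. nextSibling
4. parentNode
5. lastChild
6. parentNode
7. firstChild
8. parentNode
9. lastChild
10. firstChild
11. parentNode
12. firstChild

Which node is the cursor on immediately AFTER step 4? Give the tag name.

Answer: tr

Derivation:
After 1 (lastChild): tr
After 2 (firstChild): li
After 3 (nextSibling): li (no-op, stayed)
After 4 (parentNode): tr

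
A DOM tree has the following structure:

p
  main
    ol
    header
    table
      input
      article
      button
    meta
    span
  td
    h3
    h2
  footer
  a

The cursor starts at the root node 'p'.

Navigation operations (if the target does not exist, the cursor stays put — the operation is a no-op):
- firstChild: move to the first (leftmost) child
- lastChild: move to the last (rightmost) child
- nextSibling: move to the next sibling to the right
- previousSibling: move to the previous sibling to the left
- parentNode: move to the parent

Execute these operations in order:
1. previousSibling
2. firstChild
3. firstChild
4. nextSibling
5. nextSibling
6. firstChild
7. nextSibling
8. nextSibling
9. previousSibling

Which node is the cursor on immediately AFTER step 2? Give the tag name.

After 1 (previousSibling): p (no-op, stayed)
After 2 (firstChild): main

Answer: main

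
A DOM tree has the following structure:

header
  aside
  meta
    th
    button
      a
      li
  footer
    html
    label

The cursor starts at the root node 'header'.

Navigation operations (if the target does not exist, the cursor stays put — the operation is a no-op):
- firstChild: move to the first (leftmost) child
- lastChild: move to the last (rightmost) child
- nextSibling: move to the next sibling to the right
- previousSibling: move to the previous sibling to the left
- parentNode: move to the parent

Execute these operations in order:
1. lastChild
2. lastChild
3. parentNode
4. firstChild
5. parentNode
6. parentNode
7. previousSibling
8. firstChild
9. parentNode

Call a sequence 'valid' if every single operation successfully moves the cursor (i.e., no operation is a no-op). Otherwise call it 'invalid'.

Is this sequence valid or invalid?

Answer: invalid

Derivation:
After 1 (lastChild): footer
After 2 (lastChild): label
After 3 (parentNode): footer
After 4 (firstChild): html
After 5 (parentNode): footer
After 6 (parentNode): header
After 7 (previousSibling): header (no-op, stayed)
After 8 (firstChild): aside
After 9 (parentNode): header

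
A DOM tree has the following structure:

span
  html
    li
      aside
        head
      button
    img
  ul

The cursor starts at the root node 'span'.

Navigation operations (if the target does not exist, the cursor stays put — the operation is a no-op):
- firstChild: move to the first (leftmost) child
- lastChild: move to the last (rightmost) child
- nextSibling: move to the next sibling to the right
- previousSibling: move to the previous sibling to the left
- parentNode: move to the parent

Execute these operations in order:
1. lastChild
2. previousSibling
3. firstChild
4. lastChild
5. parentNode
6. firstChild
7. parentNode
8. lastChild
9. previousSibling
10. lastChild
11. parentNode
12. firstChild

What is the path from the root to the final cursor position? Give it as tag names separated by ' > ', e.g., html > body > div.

After 1 (lastChild): ul
After 2 (previousSibling): html
After 3 (firstChild): li
After 4 (lastChild): button
After 5 (parentNode): li
After 6 (firstChild): aside
After 7 (parentNode): li
After 8 (lastChild): button
After 9 (previousSibling): aside
After 10 (lastChild): head
After 11 (parentNode): aside
After 12 (firstChild): head

Answer: span > html > li > aside > head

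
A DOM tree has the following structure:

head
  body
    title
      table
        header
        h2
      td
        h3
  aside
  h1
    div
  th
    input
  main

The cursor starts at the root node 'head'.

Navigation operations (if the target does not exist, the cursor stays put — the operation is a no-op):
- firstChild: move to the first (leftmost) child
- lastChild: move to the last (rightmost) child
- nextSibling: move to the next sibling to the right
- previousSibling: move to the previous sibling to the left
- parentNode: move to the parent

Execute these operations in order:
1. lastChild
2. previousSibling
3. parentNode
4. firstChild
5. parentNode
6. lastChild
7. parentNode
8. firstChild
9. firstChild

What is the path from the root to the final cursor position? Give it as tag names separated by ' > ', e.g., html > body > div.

After 1 (lastChild): main
After 2 (previousSibling): th
After 3 (parentNode): head
After 4 (firstChild): body
After 5 (parentNode): head
After 6 (lastChild): main
After 7 (parentNode): head
After 8 (firstChild): body
After 9 (firstChild): title

Answer: head > body > title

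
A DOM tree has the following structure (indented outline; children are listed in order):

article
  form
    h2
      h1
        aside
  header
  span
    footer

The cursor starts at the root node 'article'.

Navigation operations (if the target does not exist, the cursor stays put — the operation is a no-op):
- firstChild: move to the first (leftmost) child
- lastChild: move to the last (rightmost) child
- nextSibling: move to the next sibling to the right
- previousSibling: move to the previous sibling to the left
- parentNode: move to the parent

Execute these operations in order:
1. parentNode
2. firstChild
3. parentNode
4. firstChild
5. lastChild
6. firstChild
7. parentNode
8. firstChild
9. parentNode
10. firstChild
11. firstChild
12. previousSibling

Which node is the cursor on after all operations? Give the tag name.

After 1 (parentNode): article (no-op, stayed)
After 2 (firstChild): form
After 3 (parentNode): article
After 4 (firstChild): form
After 5 (lastChild): h2
After 6 (firstChild): h1
After 7 (parentNode): h2
After 8 (firstChild): h1
After 9 (parentNode): h2
After 10 (firstChild): h1
After 11 (firstChild): aside
After 12 (previousSibling): aside (no-op, stayed)

Answer: aside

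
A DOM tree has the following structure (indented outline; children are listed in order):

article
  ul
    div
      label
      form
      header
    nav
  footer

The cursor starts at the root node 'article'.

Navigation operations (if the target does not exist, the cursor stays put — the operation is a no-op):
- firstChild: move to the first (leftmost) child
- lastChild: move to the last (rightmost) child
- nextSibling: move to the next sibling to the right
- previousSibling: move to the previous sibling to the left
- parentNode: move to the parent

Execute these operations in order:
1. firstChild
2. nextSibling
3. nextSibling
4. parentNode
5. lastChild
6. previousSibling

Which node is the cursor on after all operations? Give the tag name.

Answer: ul

Derivation:
After 1 (firstChild): ul
After 2 (nextSibling): footer
After 3 (nextSibling): footer (no-op, stayed)
After 4 (parentNode): article
After 5 (lastChild): footer
After 6 (previousSibling): ul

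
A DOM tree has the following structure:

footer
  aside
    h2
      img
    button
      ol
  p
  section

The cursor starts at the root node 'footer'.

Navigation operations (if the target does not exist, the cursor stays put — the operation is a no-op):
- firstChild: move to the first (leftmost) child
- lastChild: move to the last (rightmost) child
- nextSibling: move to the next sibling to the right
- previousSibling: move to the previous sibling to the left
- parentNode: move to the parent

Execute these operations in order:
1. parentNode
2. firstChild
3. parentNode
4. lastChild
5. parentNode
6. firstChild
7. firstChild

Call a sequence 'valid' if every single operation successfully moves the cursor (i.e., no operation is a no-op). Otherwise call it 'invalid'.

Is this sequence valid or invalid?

Answer: invalid

Derivation:
After 1 (parentNode): footer (no-op, stayed)
After 2 (firstChild): aside
After 3 (parentNode): footer
After 4 (lastChild): section
After 5 (parentNode): footer
After 6 (firstChild): aside
After 7 (firstChild): h2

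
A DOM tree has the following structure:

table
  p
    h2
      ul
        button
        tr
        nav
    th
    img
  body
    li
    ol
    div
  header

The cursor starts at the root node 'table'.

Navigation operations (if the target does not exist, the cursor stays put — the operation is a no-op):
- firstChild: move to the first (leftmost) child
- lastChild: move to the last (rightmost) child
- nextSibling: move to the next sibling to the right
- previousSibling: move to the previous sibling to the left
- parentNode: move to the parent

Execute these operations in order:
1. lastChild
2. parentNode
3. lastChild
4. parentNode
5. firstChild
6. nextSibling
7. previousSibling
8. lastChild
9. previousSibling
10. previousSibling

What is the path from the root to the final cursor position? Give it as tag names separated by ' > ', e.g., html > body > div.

Answer: table > p > h2

Derivation:
After 1 (lastChild): header
After 2 (parentNode): table
After 3 (lastChild): header
After 4 (parentNode): table
After 5 (firstChild): p
After 6 (nextSibling): body
After 7 (previousSibling): p
After 8 (lastChild): img
After 9 (previousSibling): th
After 10 (previousSibling): h2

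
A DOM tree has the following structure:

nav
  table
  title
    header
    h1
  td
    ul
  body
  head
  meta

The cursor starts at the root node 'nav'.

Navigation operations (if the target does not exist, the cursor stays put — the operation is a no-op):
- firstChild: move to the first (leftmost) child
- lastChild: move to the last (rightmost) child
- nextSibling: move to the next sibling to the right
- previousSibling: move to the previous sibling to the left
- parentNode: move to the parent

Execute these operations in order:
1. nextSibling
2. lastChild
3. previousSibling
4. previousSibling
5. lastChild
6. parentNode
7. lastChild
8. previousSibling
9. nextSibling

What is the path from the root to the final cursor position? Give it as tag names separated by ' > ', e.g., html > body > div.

After 1 (nextSibling): nav (no-op, stayed)
After 2 (lastChild): meta
After 3 (previousSibling): head
After 4 (previousSibling): body
After 5 (lastChild): body (no-op, stayed)
After 6 (parentNode): nav
After 7 (lastChild): meta
After 8 (previousSibling): head
After 9 (nextSibling): meta

Answer: nav > meta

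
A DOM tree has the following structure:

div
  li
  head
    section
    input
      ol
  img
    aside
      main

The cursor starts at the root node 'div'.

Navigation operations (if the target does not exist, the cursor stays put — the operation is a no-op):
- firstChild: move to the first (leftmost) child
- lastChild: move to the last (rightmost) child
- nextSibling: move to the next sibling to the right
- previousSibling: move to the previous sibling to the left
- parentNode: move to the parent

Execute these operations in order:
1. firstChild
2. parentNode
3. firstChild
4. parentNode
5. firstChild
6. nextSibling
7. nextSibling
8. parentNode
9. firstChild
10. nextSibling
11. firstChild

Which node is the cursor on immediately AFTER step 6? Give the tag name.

Answer: head

Derivation:
After 1 (firstChild): li
After 2 (parentNode): div
After 3 (firstChild): li
After 4 (parentNode): div
After 5 (firstChild): li
After 6 (nextSibling): head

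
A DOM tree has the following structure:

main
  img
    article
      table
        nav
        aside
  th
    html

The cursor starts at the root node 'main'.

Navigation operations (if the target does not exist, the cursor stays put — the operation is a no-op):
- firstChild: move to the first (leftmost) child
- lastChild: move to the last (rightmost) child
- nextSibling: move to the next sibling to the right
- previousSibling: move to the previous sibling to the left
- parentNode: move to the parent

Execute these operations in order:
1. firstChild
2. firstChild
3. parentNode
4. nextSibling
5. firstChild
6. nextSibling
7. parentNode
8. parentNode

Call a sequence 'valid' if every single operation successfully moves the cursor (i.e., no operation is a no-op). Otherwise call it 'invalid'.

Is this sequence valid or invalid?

After 1 (firstChild): img
After 2 (firstChild): article
After 3 (parentNode): img
After 4 (nextSibling): th
After 5 (firstChild): html
After 6 (nextSibling): html (no-op, stayed)
After 7 (parentNode): th
After 8 (parentNode): main

Answer: invalid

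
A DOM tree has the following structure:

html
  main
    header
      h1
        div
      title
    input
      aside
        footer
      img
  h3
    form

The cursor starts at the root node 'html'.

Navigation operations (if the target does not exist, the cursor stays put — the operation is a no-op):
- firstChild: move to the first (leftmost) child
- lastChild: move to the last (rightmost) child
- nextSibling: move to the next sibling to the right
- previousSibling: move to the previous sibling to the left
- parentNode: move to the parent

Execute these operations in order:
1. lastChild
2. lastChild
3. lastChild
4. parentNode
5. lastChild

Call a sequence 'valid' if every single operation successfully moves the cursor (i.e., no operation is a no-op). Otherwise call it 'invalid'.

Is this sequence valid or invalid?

Answer: invalid

Derivation:
After 1 (lastChild): h3
After 2 (lastChild): form
After 3 (lastChild): form (no-op, stayed)
After 4 (parentNode): h3
After 5 (lastChild): form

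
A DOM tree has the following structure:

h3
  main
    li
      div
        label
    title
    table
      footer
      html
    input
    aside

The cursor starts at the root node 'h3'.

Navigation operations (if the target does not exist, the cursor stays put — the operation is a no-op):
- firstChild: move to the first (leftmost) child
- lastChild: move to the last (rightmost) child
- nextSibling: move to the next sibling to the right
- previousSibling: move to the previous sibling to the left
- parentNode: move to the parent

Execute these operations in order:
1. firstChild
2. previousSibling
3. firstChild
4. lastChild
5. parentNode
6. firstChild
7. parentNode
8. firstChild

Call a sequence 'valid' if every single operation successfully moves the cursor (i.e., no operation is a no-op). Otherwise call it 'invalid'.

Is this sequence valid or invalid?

After 1 (firstChild): main
After 2 (previousSibling): main (no-op, stayed)
After 3 (firstChild): li
After 4 (lastChild): div
After 5 (parentNode): li
After 6 (firstChild): div
After 7 (parentNode): li
After 8 (firstChild): div

Answer: invalid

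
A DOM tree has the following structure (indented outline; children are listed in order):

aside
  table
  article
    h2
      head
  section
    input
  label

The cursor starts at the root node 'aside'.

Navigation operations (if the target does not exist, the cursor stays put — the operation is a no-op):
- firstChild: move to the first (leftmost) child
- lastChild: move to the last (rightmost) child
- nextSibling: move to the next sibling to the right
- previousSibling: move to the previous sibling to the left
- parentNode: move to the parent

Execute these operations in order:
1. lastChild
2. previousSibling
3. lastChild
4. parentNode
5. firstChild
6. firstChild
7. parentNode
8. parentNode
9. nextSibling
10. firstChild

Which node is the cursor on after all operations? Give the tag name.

After 1 (lastChild): label
After 2 (previousSibling): section
After 3 (lastChild): input
After 4 (parentNode): section
After 5 (firstChild): input
After 6 (firstChild): input (no-op, stayed)
After 7 (parentNode): section
After 8 (parentNode): aside
After 9 (nextSibling): aside (no-op, stayed)
After 10 (firstChild): table

Answer: table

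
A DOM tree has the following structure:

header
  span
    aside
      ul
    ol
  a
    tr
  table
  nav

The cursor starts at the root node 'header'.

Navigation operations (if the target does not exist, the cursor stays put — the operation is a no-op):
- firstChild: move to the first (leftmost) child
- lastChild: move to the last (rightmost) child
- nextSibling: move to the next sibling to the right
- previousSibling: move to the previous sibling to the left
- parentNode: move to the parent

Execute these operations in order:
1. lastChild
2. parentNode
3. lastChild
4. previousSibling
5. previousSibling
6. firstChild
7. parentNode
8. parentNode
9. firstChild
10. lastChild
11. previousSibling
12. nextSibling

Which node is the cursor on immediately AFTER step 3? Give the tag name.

After 1 (lastChild): nav
After 2 (parentNode): header
After 3 (lastChild): nav

Answer: nav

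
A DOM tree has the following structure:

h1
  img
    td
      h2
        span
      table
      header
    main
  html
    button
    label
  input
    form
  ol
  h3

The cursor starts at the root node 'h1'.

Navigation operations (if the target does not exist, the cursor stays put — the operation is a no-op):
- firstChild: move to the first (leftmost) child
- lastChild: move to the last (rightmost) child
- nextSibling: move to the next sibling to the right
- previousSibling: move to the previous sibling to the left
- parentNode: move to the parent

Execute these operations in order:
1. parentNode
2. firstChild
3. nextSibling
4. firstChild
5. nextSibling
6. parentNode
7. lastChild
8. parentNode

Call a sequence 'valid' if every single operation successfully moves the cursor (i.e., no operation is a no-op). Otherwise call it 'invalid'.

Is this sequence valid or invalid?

Answer: invalid

Derivation:
After 1 (parentNode): h1 (no-op, stayed)
After 2 (firstChild): img
After 3 (nextSibling): html
After 4 (firstChild): button
After 5 (nextSibling): label
After 6 (parentNode): html
After 7 (lastChild): label
After 8 (parentNode): html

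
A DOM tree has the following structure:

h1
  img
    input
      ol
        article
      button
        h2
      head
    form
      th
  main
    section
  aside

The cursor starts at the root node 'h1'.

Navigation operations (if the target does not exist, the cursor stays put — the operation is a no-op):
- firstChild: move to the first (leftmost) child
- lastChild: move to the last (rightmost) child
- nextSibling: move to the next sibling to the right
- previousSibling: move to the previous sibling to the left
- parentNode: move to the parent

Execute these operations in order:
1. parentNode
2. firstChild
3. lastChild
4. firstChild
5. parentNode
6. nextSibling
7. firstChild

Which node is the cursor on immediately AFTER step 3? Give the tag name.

After 1 (parentNode): h1 (no-op, stayed)
After 2 (firstChild): img
After 3 (lastChild): form

Answer: form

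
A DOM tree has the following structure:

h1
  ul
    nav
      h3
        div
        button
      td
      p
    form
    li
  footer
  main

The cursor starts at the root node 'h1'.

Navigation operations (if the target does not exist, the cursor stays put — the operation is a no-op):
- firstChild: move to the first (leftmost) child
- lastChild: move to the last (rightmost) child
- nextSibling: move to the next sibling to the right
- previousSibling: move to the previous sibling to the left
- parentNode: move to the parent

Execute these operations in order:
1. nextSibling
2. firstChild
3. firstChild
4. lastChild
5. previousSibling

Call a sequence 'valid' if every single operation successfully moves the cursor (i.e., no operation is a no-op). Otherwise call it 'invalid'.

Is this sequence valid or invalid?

After 1 (nextSibling): h1 (no-op, stayed)
After 2 (firstChild): ul
After 3 (firstChild): nav
After 4 (lastChild): p
After 5 (previousSibling): td

Answer: invalid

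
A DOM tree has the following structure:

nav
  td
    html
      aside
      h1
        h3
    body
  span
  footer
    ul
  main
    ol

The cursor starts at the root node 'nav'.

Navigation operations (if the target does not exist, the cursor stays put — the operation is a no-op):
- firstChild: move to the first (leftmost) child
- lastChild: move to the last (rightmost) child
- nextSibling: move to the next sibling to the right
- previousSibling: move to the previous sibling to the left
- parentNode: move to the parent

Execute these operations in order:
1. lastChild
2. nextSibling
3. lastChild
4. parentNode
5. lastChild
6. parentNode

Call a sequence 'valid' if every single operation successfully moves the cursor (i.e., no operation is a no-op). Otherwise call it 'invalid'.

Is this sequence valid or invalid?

After 1 (lastChild): main
After 2 (nextSibling): main (no-op, stayed)
After 3 (lastChild): ol
After 4 (parentNode): main
After 5 (lastChild): ol
After 6 (parentNode): main

Answer: invalid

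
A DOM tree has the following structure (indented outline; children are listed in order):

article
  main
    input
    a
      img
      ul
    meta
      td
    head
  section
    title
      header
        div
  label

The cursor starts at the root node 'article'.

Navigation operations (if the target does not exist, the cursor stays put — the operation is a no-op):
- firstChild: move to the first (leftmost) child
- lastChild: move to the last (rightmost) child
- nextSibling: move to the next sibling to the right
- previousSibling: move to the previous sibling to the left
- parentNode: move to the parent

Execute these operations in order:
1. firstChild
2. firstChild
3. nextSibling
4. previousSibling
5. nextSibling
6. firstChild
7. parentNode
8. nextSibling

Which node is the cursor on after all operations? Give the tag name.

After 1 (firstChild): main
After 2 (firstChild): input
After 3 (nextSibling): a
After 4 (previousSibling): input
After 5 (nextSibling): a
After 6 (firstChild): img
After 7 (parentNode): a
After 8 (nextSibling): meta

Answer: meta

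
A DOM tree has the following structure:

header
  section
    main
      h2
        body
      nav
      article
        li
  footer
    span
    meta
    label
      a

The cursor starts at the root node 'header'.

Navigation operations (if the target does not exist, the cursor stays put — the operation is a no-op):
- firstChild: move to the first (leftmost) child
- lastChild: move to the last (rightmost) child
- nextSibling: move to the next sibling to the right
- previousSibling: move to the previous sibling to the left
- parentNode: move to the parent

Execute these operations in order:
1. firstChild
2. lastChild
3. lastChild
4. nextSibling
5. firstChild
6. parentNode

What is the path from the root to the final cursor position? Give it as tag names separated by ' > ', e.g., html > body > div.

After 1 (firstChild): section
After 2 (lastChild): main
After 3 (lastChild): article
After 4 (nextSibling): article (no-op, stayed)
After 5 (firstChild): li
After 6 (parentNode): article

Answer: header > section > main > article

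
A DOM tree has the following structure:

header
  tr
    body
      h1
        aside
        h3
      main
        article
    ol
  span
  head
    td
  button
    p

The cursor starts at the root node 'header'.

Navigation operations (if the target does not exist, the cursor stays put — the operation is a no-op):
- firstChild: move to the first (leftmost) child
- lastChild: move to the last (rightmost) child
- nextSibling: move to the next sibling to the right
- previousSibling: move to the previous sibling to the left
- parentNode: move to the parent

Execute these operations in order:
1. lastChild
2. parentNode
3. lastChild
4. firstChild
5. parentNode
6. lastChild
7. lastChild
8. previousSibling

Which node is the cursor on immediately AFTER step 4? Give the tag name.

Answer: p

Derivation:
After 1 (lastChild): button
After 2 (parentNode): header
After 3 (lastChild): button
After 4 (firstChild): p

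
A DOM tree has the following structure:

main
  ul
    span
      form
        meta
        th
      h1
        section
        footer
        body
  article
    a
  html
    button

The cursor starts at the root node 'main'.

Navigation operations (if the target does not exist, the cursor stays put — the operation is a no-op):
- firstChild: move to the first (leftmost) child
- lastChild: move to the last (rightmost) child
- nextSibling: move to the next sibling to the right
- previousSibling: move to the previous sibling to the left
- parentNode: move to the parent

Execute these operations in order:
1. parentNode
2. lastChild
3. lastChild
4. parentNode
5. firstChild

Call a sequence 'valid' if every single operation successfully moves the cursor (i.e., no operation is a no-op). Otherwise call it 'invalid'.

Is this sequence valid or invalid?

Answer: invalid

Derivation:
After 1 (parentNode): main (no-op, stayed)
After 2 (lastChild): html
After 3 (lastChild): button
After 4 (parentNode): html
After 5 (firstChild): button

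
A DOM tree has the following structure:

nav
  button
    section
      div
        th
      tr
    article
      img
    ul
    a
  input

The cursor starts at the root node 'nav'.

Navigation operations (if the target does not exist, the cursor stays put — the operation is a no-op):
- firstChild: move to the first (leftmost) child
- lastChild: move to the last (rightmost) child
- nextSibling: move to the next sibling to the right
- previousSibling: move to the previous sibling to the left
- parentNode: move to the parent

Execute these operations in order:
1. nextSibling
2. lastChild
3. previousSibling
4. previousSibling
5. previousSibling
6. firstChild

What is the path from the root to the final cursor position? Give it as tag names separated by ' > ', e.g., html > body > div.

Answer: nav > button > section

Derivation:
After 1 (nextSibling): nav (no-op, stayed)
After 2 (lastChild): input
After 3 (previousSibling): button
After 4 (previousSibling): button (no-op, stayed)
After 5 (previousSibling): button (no-op, stayed)
After 6 (firstChild): section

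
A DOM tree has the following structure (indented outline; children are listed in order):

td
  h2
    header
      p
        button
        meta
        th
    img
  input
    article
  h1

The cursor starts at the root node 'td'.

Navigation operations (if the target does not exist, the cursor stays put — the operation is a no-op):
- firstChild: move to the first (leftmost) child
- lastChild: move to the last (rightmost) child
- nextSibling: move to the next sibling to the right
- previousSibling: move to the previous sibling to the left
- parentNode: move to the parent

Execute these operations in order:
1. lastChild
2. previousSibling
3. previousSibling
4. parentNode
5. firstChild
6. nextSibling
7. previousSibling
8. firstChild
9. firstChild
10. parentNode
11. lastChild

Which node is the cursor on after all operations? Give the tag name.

After 1 (lastChild): h1
After 2 (previousSibling): input
After 3 (previousSibling): h2
After 4 (parentNode): td
After 5 (firstChild): h2
After 6 (nextSibling): input
After 7 (previousSibling): h2
After 8 (firstChild): header
After 9 (firstChild): p
After 10 (parentNode): header
After 11 (lastChild): p

Answer: p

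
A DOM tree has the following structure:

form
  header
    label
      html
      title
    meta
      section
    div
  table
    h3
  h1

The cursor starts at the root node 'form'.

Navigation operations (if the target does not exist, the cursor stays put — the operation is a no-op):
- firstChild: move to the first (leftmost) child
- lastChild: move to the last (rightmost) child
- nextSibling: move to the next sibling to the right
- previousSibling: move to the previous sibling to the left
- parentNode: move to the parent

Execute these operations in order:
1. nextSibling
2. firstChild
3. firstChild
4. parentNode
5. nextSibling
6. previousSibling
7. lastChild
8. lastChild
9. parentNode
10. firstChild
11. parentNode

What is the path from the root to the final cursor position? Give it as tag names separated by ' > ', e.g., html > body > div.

After 1 (nextSibling): form (no-op, stayed)
After 2 (firstChild): header
After 3 (firstChild): label
After 4 (parentNode): header
After 5 (nextSibling): table
After 6 (previousSibling): header
After 7 (lastChild): div
After 8 (lastChild): div (no-op, stayed)
After 9 (parentNode): header
After 10 (firstChild): label
After 11 (parentNode): header

Answer: form > header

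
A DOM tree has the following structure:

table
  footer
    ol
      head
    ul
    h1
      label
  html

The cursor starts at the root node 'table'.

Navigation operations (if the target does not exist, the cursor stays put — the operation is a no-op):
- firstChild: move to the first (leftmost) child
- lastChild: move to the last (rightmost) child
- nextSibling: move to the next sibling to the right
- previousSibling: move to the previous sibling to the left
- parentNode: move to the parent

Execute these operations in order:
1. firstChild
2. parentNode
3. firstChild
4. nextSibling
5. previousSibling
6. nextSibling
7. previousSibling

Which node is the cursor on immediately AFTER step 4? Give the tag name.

After 1 (firstChild): footer
After 2 (parentNode): table
After 3 (firstChild): footer
After 4 (nextSibling): html

Answer: html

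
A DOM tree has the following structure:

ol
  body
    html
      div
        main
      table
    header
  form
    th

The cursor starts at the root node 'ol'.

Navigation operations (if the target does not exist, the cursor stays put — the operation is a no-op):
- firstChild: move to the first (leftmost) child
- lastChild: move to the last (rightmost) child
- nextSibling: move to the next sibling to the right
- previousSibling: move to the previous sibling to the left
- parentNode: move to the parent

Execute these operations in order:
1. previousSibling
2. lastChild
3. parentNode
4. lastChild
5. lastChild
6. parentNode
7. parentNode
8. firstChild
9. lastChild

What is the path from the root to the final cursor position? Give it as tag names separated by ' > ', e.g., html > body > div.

After 1 (previousSibling): ol (no-op, stayed)
After 2 (lastChild): form
After 3 (parentNode): ol
After 4 (lastChild): form
After 5 (lastChild): th
After 6 (parentNode): form
After 7 (parentNode): ol
After 8 (firstChild): body
After 9 (lastChild): header

Answer: ol > body > header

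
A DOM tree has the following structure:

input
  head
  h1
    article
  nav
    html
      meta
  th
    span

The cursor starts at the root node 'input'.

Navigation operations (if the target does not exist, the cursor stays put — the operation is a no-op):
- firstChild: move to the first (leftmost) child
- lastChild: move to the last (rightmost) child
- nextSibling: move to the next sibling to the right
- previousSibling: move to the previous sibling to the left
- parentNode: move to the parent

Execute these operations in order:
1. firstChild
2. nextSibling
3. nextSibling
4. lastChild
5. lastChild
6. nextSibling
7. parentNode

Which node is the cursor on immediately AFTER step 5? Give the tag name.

After 1 (firstChild): head
After 2 (nextSibling): h1
After 3 (nextSibling): nav
After 4 (lastChild): html
After 5 (lastChild): meta

Answer: meta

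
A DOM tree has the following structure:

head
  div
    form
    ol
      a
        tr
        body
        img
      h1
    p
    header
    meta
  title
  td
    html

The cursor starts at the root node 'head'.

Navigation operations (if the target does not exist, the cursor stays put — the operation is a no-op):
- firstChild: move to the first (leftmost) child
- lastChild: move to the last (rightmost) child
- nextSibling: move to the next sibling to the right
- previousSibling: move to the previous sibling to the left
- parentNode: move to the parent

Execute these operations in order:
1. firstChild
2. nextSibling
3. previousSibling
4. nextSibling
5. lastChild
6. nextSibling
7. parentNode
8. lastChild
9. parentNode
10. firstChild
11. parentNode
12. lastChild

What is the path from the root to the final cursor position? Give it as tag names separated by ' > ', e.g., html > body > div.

After 1 (firstChild): div
After 2 (nextSibling): title
After 3 (previousSibling): div
After 4 (nextSibling): title
After 5 (lastChild): title (no-op, stayed)
After 6 (nextSibling): td
After 7 (parentNode): head
After 8 (lastChild): td
After 9 (parentNode): head
After 10 (firstChild): div
After 11 (parentNode): head
After 12 (lastChild): td

Answer: head > td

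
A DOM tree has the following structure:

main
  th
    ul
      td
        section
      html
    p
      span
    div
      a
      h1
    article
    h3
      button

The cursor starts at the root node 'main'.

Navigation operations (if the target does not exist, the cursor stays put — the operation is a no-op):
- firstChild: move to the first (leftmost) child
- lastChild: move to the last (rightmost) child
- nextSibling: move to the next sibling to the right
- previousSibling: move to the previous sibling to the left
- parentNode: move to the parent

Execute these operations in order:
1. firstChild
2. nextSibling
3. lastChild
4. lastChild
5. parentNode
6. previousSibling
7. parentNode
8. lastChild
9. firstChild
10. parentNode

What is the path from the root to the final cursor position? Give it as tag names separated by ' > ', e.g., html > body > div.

Answer: main > th > h3

Derivation:
After 1 (firstChild): th
After 2 (nextSibling): th (no-op, stayed)
After 3 (lastChild): h3
After 4 (lastChild): button
After 5 (parentNode): h3
After 6 (previousSibling): article
After 7 (parentNode): th
After 8 (lastChild): h3
After 9 (firstChild): button
After 10 (parentNode): h3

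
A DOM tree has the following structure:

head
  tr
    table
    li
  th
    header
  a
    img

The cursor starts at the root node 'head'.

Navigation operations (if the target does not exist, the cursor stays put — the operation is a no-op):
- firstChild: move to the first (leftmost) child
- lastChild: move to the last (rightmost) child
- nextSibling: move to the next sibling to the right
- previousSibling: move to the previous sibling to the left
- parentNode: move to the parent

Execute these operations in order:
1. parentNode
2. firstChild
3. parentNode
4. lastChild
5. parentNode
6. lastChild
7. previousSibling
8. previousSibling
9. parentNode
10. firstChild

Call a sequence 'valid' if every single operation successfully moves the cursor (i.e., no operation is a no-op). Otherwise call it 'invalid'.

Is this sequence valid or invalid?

Answer: invalid

Derivation:
After 1 (parentNode): head (no-op, stayed)
After 2 (firstChild): tr
After 3 (parentNode): head
After 4 (lastChild): a
After 5 (parentNode): head
After 6 (lastChild): a
After 7 (previousSibling): th
After 8 (previousSibling): tr
After 9 (parentNode): head
After 10 (firstChild): tr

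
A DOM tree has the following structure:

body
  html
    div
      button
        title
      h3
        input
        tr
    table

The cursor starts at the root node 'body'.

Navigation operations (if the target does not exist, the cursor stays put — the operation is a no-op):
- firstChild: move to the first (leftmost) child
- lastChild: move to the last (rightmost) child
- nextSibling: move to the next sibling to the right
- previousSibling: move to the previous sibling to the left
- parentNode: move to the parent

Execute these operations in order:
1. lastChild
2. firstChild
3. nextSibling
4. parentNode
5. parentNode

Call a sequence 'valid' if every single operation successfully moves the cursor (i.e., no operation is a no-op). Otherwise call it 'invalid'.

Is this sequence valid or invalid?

Answer: valid

Derivation:
After 1 (lastChild): html
After 2 (firstChild): div
After 3 (nextSibling): table
After 4 (parentNode): html
After 5 (parentNode): body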